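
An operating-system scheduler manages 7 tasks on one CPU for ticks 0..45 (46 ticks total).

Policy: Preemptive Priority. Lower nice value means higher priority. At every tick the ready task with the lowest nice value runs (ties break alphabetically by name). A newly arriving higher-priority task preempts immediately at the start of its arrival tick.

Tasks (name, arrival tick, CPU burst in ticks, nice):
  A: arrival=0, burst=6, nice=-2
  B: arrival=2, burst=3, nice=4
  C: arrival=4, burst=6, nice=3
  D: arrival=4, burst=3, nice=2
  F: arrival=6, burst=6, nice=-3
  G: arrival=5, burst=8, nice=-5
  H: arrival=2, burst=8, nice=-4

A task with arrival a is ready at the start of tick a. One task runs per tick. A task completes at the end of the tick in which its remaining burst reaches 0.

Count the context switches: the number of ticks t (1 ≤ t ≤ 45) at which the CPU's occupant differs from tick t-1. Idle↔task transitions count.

t=0: ready={A} → run A
t=1: ready={A} → run A
t=2: ready={A,B,H} → run H
t=3: ready={A,B,H} → run H
t=4: ready={A,B,C,D,H} → run H
t=5: ready={A,B,C,D,G,H} → run G
t=6: ready={A,B,C,D,F,G,H} → run G
t=7: ready={A,B,C,D,F,G,H} → run G
t=8: ready={A,B,C,D,F,G,H} → run G
t=9: ready={A,B,C,D,F,G,H} → run G
t=10: ready={A,B,C,D,F,G,H} → run G
t=11: ready={A,B,C,D,F,G,H} → run G
t=12: ready={A,B,C,D,F,G,H} → run G
t=13: ready={A,B,C,D,F,H} → run H
t=14: ready={A,B,C,D,F,H} → run H
t=15: ready={A,B,C,D,F,H} → run H
t=16: ready={A,B,C,D,F,H} → run H
t=17: ready={A,B,C,D,F,H} → run H
t=18: ready={A,B,C,D,F} → run F
t=19: ready={A,B,C,D,F} → run F
t=20: ready={A,B,C,D,F} → run F
t=21: ready={A,B,C,D,F} → run F
t=22: ready={A,B,C,D,F} → run F
t=23: ready={A,B,C,D,F} → run F
t=24: ready={A,B,C,D} → run A
t=25: ready={A,B,C,D} → run A
t=26: ready={A,B,C,D} → run A
t=27: ready={A,B,C,D} → run A
t=28: ready={B,C,D} → run D
t=29: ready={B,C,D} → run D
t=30: ready={B,C,D} → run D
t=31: ready={B,C} → run C
t=32: ready={B,C} → run C
t=33: ready={B,C} → run C
t=34: ready={B,C} → run C
t=35: ready={B,C} → run C
t=36: ready={B,C} → run C
t=37: ready={B} → run B
t=38: ready={B} → run B
t=39: ready={B} → run B
t=40: (idle)
t=41: (idle)
t=42: (idle)
t=43: (idle)
t=44: (idle)
t=45: (idle)

context switches = 9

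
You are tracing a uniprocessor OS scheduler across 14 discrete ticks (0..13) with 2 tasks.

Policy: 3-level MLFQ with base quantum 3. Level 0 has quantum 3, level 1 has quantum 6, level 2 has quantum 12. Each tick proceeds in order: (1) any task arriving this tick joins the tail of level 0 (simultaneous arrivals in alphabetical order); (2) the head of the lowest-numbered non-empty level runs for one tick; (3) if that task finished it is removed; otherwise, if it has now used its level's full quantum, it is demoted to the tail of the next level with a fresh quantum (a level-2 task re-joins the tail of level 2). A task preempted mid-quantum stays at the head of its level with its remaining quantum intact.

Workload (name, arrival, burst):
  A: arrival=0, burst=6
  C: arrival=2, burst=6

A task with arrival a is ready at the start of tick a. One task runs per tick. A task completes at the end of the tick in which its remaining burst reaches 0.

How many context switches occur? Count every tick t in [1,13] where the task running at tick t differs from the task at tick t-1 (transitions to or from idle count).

context switches = 4

t=0: L0/L1/L2 = A/-/- → run A
t=1: L0/L1/L2 = A/-/- → run A
t=2: L0/L1/L2 = AC/-/- → run A
t=3: L0/L1/L2 = C/A/- → run C
t=4: L0/L1/L2 = C/A/- → run C
t=5: L0/L1/L2 = C/A/- → run C
t=6: L0/L1/L2 = -/AC/- → run A
t=7: L0/L1/L2 = -/AC/- → run A
t=8: L0/L1/L2 = -/AC/- → run A
t=9: L0/L1/L2 = -/C/- → run C
t=10: L0/L1/L2 = -/C/- → run C
t=11: L0/L1/L2 = -/C/- → run C
t=12: (idle)
t=13: (idle)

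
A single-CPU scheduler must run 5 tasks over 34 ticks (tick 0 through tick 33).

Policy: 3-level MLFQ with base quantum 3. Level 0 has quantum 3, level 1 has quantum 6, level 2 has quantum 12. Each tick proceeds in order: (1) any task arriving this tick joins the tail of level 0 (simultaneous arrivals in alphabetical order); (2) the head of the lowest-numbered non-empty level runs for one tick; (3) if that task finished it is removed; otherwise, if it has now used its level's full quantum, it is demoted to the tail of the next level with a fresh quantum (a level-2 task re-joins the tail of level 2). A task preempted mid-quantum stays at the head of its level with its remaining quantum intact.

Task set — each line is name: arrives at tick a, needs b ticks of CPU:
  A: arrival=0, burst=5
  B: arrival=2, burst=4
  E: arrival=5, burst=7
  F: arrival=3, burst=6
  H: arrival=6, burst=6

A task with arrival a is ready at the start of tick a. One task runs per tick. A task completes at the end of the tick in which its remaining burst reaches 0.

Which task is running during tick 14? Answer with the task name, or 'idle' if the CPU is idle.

running at tick 14 = H

t=0: L0/L1/L2 = A/-/- → run A
t=1: L0/L1/L2 = A/-/- → run A
t=2: L0/L1/L2 = AB/-/- → run A
t=3: L0/L1/L2 = BF/A/- → run B
t=4: L0/L1/L2 = BF/A/- → run B
t=5: L0/L1/L2 = BFE/A/- → run B
t=6: L0/L1/L2 = FEH/AB/- → run F
t=7: L0/L1/L2 = FEH/AB/- → run F
t=8: L0/L1/L2 = FEH/AB/- → run F
t=9: L0/L1/L2 = EH/ABF/- → run E
t=10: L0/L1/L2 = EH/ABF/- → run E
t=11: L0/L1/L2 = EH/ABF/- → run E
t=12: L0/L1/L2 = H/ABFE/- → run H
t=13: L0/L1/L2 = H/ABFE/- → run H
t=14: L0/L1/L2 = H/ABFE/- → run H
t=15: L0/L1/L2 = -/ABFEH/- → run A
t=16: L0/L1/L2 = -/ABFEH/- → run A
t=17: L0/L1/L2 = -/BFEH/- → run B
t=18: L0/L1/L2 = -/FEH/- → run F
t=19: L0/L1/L2 = -/FEH/- → run F
t=20: L0/L1/L2 = -/FEH/- → run F
t=21: L0/L1/L2 = -/EH/- → run E
t=22: L0/L1/L2 = -/EH/- → run E
t=23: L0/L1/L2 = -/EH/- → run E
t=24: L0/L1/L2 = -/EH/- → run E
t=25: L0/L1/L2 = -/H/- → run H
t=26: L0/L1/L2 = -/H/- → run H
t=27: L0/L1/L2 = -/H/- → run H
t=28: (idle)
t=29: (idle)
t=30: (idle)
t=31: (idle)
t=32: (idle)
t=33: (idle)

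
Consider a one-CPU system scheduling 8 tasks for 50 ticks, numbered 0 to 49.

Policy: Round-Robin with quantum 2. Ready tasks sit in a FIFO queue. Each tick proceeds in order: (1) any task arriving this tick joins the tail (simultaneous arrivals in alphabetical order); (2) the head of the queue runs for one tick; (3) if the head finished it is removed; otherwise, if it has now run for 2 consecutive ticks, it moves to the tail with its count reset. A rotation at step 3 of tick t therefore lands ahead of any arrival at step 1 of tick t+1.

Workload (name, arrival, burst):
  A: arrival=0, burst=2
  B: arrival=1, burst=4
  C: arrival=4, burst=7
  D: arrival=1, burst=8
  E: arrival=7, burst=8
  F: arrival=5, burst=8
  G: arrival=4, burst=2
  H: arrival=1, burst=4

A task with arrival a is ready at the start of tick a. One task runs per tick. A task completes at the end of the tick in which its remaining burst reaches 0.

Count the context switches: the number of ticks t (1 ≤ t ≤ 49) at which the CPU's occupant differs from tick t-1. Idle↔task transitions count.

context switches = 22

t=0: queue=[A] q_used=0 → run A
t=1: queue=[A,B,D,H] q_used=1 → run A
t=2: queue=[B,D,H] q_used=0 → run B
t=3: queue=[B,D,H] q_used=1 → run B
t=4: queue=[D,H,B,C,G] q_used=0 → run D
t=5: queue=[D,H,B,C,G,F] q_used=1 → run D
t=6: queue=[H,B,C,G,F,D] q_used=0 → run H
t=7: queue=[H,B,C,G,F,D,E] q_used=1 → run H
t=8: queue=[B,C,G,F,D,E,H] q_used=0 → run B
t=9: queue=[B,C,G,F,D,E,H] q_used=1 → run B
t=10: queue=[C,G,F,D,E,H] q_used=0 → run C
t=11: queue=[C,G,F,D,E,H] q_used=1 → run C
t=12: queue=[G,F,D,E,H,C] q_used=0 → run G
t=13: queue=[G,F,D,E,H,C] q_used=1 → run G
t=14: queue=[F,D,E,H,C] q_used=0 → run F
t=15: queue=[F,D,E,H,C] q_used=1 → run F
t=16: queue=[D,E,H,C,F] q_used=0 → run D
t=17: queue=[D,E,H,C,F] q_used=1 → run D
t=18: queue=[E,H,C,F,D] q_used=0 → run E
t=19: queue=[E,H,C,F,D] q_used=1 → run E
t=20: queue=[H,C,F,D,E] q_used=0 → run H
t=21: queue=[H,C,F,D,E] q_used=1 → run H
t=22: queue=[C,F,D,E] q_used=0 → run C
t=23: queue=[C,F,D,E] q_used=1 → run C
t=24: queue=[F,D,E,C] q_used=0 → run F
t=25: queue=[F,D,E,C] q_used=1 → run F
t=26: queue=[D,E,C,F] q_used=0 → run D
t=27: queue=[D,E,C,F] q_used=1 → run D
t=28: queue=[E,C,F,D] q_used=0 → run E
t=29: queue=[E,C,F,D] q_used=1 → run E
t=30: queue=[C,F,D,E] q_used=0 → run C
t=31: queue=[C,F,D,E] q_used=1 → run C
t=32: queue=[F,D,E,C] q_used=0 → run F
t=33: queue=[F,D,E,C] q_used=1 → run F
t=34: queue=[D,E,C,F] q_used=0 → run D
t=35: queue=[D,E,C,F] q_used=1 → run D
t=36: queue=[E,C,F] q_used=0 → run E
t=37: queue=[E,C,F] q_used=1 → run E
t=38: queue=[C,F,E] q_used=0 → run C
t=39: queue=[F,E] q_used=0 → run F
t=40: queue=[F,E] q_used=1 → run F
t=41: queue=[E] q_used=0 → run E
t=42: queue=[E] q_used=1 → run E
t=43: (idle)
t=44: (idle)
t=45: (idle)
t=46: (idle)
t=47: (idle)
t=48: (idle)
t=49: (idle)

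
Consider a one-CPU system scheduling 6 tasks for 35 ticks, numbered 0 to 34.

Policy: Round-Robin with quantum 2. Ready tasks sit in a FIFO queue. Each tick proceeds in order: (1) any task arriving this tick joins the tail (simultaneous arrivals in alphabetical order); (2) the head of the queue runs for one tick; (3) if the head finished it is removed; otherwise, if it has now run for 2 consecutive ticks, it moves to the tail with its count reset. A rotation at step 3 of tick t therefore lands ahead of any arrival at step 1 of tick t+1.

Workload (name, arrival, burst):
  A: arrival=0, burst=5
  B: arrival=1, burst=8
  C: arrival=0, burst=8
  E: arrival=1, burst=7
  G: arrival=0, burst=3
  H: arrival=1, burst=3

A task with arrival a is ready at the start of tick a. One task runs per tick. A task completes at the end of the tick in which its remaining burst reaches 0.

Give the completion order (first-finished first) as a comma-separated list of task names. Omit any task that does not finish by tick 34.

t=0: queue=[A,C,G] q_used=0 → run A
t=1: queue=[A,C,G,B,E,H] q_used=1 → run A
t=2: queue=[C,G,B,E,H,A] q_used=0 → run C
t=3: queue=[C,G,B,E,H,A] q_used=1 → run C
t=4: queue=[G,B,E,H,A,C] q_used=0 → run G
t=5: queue=[G,B,E,H,A,C] q_used=1 → run G
t=6: queue=[B,E,H,A,C,G] q_used=0 → run B
t=7: queue=[B,E,H,A,C,G] q_used=1 → run B
t=8: queue=[E,H,A,C,G,B] q_used=0 → run E
t=9: queue=[E,H,A,C,G,B] q_used=1 → run E
t=10: queue=[H,A,C,G,B,E] q_used=0 → run H
t=11: queue=[H,A,C,G,B,E] q_used=1 → run H
t=12: queue=[A,C,G,B,E,H] q_used=0 → run A
t=13: queue=[A,C,G,B,E,H] q_used=1 → run A
t=14: queue=[C,G,B,E,H,A] q_used=0 → run C
t=15: queue=[C,G,B,E,H,A] q_used=1 → run C
t=16: queue=[G,B,E,H,A,C] q_used=0 → run G
t=17: queue=[B,E,H,A,C] q_used=0 → run B
t=18: queue=[B,E,H,A,C] q_used=1 → run B
t=19: queue=[E,H,A,C,B] q_used=0 → run E
t=20: queue=[E,H,A,C,B] q_used=1 → run E
t=21: queue=[H,A,C,B,E] q_used=0 → run H
t=22: queue=[A,C,B,E] q_used=0 → run A
t=23: queue=[C,B,E] q_used=0 → run C
t=24: queue=[C,B,E] q_used=1 → run C
t=25: queue=[B,E,C] q_used=0 → run B
t=26: queue=[B,E,C] q_used=1 → run B
t=27: queue=[E,C,B] q_used=0 → run E
t=28: queue=[E,C,B] q_used=1 → run E
t=29: queue=[C,B,E] q_used=0 → run C
t=30: queue=[C,B,E] q_used=1 → run C
t=31: queue=[B,E] q_used=0 → run B
t=32: queue=[B,E] q_used=1 → run B
t=33: queue=[E] q_used=0 → run E
t=34: (idle)

completion order = G, H, A, C, B, E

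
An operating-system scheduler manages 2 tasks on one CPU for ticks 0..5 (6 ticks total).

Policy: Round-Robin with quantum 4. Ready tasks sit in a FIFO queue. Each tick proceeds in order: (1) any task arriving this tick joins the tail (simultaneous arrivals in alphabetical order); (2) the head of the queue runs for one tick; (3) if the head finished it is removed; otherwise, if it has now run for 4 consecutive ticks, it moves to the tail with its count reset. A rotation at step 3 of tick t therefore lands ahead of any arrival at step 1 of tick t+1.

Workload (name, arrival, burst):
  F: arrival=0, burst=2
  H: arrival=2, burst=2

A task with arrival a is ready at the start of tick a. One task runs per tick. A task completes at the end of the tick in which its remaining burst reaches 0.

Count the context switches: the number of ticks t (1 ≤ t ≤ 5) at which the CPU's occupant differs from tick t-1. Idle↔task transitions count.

t=0: queue=[F] q_used=0 → run F
t=1: queue=[F] q_used=1 → run F
t=2: queue=[H] q_used=0 → run H
t=3: queue=[H] q_used=1 → run H
t=4: (idle)
t=5: (idle)

context switches = 2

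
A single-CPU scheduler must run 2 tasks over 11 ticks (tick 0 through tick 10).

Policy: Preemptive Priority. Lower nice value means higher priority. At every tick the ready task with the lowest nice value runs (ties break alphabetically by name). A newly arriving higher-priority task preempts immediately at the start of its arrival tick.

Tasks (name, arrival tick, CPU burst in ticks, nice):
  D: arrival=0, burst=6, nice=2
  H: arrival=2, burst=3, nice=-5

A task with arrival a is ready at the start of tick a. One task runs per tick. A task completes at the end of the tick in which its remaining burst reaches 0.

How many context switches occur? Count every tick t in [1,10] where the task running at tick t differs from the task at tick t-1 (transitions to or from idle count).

t=0: ready={D} → run D
t=1: ready={D} → run D
t=2: ready={D,H} → run H
t=3: ready={D,H} → run H
t=4: ready={D,H} → run H
t=5: ready={D} → run D
t=6: ready={D} → run D
t=7: ready={D} → run D
t=8: ready={D} → run D
t=9: (idle)
t=10: (idle)

context switches = 3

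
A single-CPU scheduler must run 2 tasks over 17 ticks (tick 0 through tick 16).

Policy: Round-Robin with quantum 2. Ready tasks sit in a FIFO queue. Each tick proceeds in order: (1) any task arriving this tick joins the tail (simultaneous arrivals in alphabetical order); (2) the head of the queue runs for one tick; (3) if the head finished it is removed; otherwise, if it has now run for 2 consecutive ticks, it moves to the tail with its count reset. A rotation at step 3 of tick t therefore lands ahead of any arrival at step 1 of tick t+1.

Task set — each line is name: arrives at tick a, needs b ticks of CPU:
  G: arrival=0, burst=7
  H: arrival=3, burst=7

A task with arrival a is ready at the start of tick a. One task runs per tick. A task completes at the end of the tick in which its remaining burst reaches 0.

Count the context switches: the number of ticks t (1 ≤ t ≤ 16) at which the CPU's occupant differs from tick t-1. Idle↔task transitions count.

context switches = 6

t=0: queue=[G] q_used=0 → run G
t=1: queue=[G] q_used=1 → run G
t=2: queue=[G] q_used=0 → run G
t=3: queue=[G,H] q_used=1 → run G
t=4: queue=[H,G] q_used=0 → run H
t=5: queue=[H,G] q_used=1 → run H
t=6: queue=[G,H] q_used=0 → run G
t=7: queue=[G,H] q_used=1 → run G
t=8: queue=[H,G] q_used=0 → run H
t=9: queue=[H,G] q_used=1 → run H
t=10: queue=[G,H] q_used=0 → run G
t=11: queue=[H] q_used=0 → run H
t=12: queue=[H] q_used=1 → run H
t=13: queue=[H] q_used=0 → run H
t=14: (idle)
t=15: (idle)
t=16: (idle)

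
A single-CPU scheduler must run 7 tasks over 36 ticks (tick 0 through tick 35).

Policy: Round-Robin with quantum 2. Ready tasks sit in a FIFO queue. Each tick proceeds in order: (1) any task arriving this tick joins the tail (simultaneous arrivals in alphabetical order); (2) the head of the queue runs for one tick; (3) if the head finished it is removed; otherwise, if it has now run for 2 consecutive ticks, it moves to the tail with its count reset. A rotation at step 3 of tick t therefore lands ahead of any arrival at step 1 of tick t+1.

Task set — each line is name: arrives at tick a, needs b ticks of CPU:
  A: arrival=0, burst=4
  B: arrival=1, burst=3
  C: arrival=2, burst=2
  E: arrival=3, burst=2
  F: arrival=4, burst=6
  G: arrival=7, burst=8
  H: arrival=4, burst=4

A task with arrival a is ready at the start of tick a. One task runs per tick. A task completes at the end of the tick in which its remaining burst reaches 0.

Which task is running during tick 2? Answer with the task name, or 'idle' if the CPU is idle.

t=0: queue=[A] q_used=0 → run A
t=1: queue=[A,B] q_used=1 → run A
t=2: queue=[B,A,C] q_used=0 → run B
t=3: queue=[B,A,C,E] q_used=1 → run B
t=4: queue=[A,C,E,B,F,H] q_used=0 → run A
t=5: queue=[A,C,E,B,F,H] q_used=1 → run A
t=6: queue=[C,E,B,F,H] q_used=0 → run C
t=7: queue=[C,E,B,F,H,G] q_used=1 → run C
t=8: queue=[E,B,F,H,G] q_used=0 → run E
t=9: queue=[E,B,F,H,G] q_used=1 → run E
t=10: queue=[B,F,H,G] q_used=0 → run B
t=11: queue=[F,H,G] q_used=0 → run F
t=12: queue=[F,H,G] q_used=1 → run F
t=13: queue=[H,G,F] q_used=0 → run H
t=14: queue=[H,G,F] q_used=1 → run H
t=15: queue=[G,F,H] q_used=0 → run G
t=16: queue=[G,F,H] q_used=1 → run G
t=17: queue=[F,H,G] q_used=0 → run F
t=18: queue=[F,H,G] q_used=1 → run F
t=19: queue=[H,G,F] q_used=0 → run H
t=20: queue=[H,G,F] q_used=1 → run H
t=21: queue=[G,F] q_used=0 → run G
t=22: queue=[G,F] q_used=1 → run G
t=23: queue=[F,G] q_used=0 → run F
t=24: queue=[F,G] q_used=1 → run F
t=25: queue=[G] q_used=0 → run G
t=26: queue=[G] q_used=1 → run G
t=27: queue=[G] q_used=0 → run G
t=28: queue=[G] q_used=1 → run G
t=29: (idle)
t=30: (idle)
t=31: (idle)
t=32: (idle)
t=33: (idle)
t=34: (idle)
t=35: (idle)

running at tick 2 = B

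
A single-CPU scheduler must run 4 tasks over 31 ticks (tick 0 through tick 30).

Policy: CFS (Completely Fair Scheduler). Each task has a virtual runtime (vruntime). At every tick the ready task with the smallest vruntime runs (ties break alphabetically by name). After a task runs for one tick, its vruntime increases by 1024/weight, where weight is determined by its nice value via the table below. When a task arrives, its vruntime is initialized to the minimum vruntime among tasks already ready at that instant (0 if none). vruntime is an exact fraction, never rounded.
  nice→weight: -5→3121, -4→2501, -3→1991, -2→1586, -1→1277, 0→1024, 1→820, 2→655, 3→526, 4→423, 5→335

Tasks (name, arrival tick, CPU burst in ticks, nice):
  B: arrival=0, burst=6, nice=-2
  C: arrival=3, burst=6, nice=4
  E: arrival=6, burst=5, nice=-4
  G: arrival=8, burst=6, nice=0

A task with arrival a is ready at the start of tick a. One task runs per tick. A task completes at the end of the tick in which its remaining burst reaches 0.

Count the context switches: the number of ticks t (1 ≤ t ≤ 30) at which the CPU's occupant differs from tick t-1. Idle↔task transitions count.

t=0: vr[B=0] → run B
t=1: vr[B=512/793] → run B
t=2: vr[B=1024/793] → run B
t=3: vr[B=1536/793 C=1536/793] → run B
t=4: vr[B=2048/793 C=1536/793] → run C
t=5: vr[B=2048/793 C=1461760/335439] → run B
t=6: vr[B=2560/793 C=1461760/335439 E=2560/793] → run B
t=7: vr[C=1461760/335439 E=2560/793] → run E
t=8: vr[C=1461760/335439 E=118272/32513 G=118272/32513] → run E
t=9: vr[C=1461760/335439 E=131584/32513 G=118272/32513] → run G
t=10: vr[C=1461760/335439 E=131584/32513 G=150785/32513] → run E
t=11: vr[C=1461760/335439 E=144896/32513 G=150785/32513] → run C
t=12: vr[C=2273792/335439 E=144896/32513 G=150785/32513] → run E
t=13: vr[C=2273792/335439 E=158208/32513 G=150785/32513] → run G
t=14: vr[C=2273792/335439 E=158208/32513 G=183298/32513] → run E
t=15: vr[C=2273792/335439 G=183298/32513] → run G
t=16: vr[C=2273792/335439 G=215811/32513] → run G
t=17: vr[C=2273792/335439 G=248324/32513] → run C
t=18: vr[C=1028608/111813 G=248324/32513] → run G
t=19: vr[C=1028608/111813 G=280837/32513] → run G
t=20: vr[C=1028608/111813] → run C
t=21: vr[C=3897856/335439] → run C
t=22: vr[C=4709888/335439] → run C
t=23: (idle)
t=24: (idle)
t=25: (idle)
t=26: (idle)
t=27: (idle)
t=28: (idle)
t=29: (idle)
t=30: (idle)

context switches = 14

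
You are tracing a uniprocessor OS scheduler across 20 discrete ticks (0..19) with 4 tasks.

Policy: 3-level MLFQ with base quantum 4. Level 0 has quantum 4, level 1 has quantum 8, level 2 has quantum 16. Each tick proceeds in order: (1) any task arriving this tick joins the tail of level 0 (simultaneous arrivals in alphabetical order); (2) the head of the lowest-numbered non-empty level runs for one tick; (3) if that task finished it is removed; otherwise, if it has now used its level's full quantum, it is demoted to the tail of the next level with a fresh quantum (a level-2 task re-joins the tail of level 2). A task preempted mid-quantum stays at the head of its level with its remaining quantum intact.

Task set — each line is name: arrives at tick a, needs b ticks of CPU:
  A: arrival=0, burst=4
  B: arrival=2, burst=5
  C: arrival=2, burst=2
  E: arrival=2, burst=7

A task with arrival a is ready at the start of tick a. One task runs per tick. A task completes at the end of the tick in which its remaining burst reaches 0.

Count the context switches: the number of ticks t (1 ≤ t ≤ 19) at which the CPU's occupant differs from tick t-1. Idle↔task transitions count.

context switches = 6

t=0: L0/L1/L2 = A/-/- → run A
t=1: L0/L1/L2 = A/-/- → run A
t=2: L0/L1/L2 = ABCE/-/- → run A
t=3: L0/L1/L2 = ABCE/-/- → run A
t=4: L0/L1/L2 = BCE/-/- → run B
t=5: L0/L1/L2 = BCE/-/- → run B
t=6: L0/L1/L2 = BCE/-/- → run B
t=7: L0/L1/L2 = BCE/-/- → run B
t=8: L0/L1/L2 = CE/B/- → run C
t=9: L0/L1/L2 = CE/B/- → run C
t=10: L0/L1/L2 = E/B/- → run E
t=11: L0/L1/L2 = E/B/- → run E
t=12: L0/L1/L2 = E/B/- → run E
t=13: L0/L1/L2 = E/B/- → run E
t=14: L0/L1/L2 = -/BE/- → run B
t=15: L0/L1/L2 = -/E/- → run E
t=16: L0/L1/L2 = -/E/- → run E
t=17: L0/L1/L2 = -/E/- → run E
t=18: (idle)
t=19: (idle)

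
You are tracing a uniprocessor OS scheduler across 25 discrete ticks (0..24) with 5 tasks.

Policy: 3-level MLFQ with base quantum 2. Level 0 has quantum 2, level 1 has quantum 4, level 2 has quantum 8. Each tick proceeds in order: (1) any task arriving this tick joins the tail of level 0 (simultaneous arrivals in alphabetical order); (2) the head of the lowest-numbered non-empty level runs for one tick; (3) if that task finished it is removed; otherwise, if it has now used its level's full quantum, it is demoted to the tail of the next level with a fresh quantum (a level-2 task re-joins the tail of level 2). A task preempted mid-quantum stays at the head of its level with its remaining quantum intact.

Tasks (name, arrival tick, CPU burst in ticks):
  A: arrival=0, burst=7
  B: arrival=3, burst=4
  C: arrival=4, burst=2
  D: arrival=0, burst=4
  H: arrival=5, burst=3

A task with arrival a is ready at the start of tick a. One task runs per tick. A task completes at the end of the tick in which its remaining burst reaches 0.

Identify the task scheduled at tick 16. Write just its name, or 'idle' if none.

t=0: L0/L1/L2 = AD/-/- → run A
t=1: L0/L1/L2 = AD/-/- → run A
t=2: L0/L1/L2 = D/A/- → run D
t=3: L0/L1/L2 = DB/A/- → run D
t=4: L0/L1/L2 = BC/AD/- → run B
t=5: L0/L1/L2 = BCH/AD/- → run B
t=6: L0/L1/L2 = CH/ADB/- → run C
t=7: L0/L1/L2 = CH/ADB/- → run C
t=8: L0/L1/L2 = H/ADB/- → run H
t=9: L0/L1/L2 = H/ADB/- → run H
t=10: L0/L1/L2 = -/ADBH/- → run A
t=11: L0/L1/L2 = -/ADBH/- → run A
t=12: L0/L1/L2 = -/ADBH/- → run A
t=13: L0/L1/L2 = -/ADBH/- → run A
t=14: L0/L1/L2 = -/DBH/A → run D
t=15: L0/L1/L2 = -/DBH/A → run D
t=16: L0/L1/L2 = -/BH/A → run B
t=17: L0/L1/L2 = -/BH/A → run B
t=18: L0/L1/L2 = -/H/A → run H
t=19: L0/L1/L2 = -/-/A → run A
t=20: (idle)
t=21: (idle)
t=22: (idle)
t=23: (idle)
t=24: (idle)

running at tick 16 = B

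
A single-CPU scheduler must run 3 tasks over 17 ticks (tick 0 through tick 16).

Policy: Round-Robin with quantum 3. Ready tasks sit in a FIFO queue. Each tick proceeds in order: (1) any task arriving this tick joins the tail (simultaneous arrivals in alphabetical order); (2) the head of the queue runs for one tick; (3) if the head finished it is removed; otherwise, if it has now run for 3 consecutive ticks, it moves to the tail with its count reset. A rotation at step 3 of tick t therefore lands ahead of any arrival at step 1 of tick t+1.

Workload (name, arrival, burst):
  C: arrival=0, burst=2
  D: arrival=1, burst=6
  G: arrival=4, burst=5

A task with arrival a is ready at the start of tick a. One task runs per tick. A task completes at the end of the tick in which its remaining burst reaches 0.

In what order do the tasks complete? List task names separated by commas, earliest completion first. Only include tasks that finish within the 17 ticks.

t=0: queue=[C] q_used=0 → run C
t=1: queue=[C,D] q_used=1 → run C
t=2: queue=[D] q_used=0 → run D
t=3: queue=[D] q_used=1 → run D
t=4: queue=[D,G] q_used=2 → run D
t=5: queue=[G,D] q_used=0 → run G
t=6: queue=[G,D] q_used=1 → run G
t=7: queue=[G,D] q_used=2 → run G
t=8: queue=[D,G] q_used=0 → run D
t=9: queue=[D,G] q_used=1 → run D
t=10: queue=[D,G] q_used=2 → run D
t=11: queue=[G] q_used=0 → run G
t=12: queue=[G] q_used=1 → run G
t=13: (idle)
t=14: (idle)
t=15: (idle)
t=16: (idle)

completion order = C, D, G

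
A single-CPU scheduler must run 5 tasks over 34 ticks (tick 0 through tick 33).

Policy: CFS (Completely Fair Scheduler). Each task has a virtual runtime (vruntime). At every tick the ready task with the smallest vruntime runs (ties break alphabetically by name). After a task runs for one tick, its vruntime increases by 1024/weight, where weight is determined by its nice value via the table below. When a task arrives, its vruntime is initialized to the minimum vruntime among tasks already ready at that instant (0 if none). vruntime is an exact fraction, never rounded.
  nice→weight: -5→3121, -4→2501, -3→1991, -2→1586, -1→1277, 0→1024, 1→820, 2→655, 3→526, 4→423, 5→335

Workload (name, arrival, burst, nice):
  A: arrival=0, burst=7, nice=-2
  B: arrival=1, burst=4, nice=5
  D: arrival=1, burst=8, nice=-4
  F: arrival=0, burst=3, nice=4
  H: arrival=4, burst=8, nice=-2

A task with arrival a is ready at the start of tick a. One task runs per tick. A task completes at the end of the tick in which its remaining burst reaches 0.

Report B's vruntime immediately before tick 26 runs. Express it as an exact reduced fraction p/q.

vruntime(B, start of tick 26) = 2048/335

t=0: vr[A=0 F=0] → run A
t=1: vr[A=512/793 B=0 D=0 F=0] → run B
t=2: vr[A=512/793 B=1024/335 D=0 F=0] → run D
t=3: vr[A=512/793 B=1024/335 D=1024/2501 F=0] → run F
t=4: vr[A=512/793 B=1024/335 D=1024/2501 F=1024/423 H=1024/2501] → run D
t=5: vr[A=512/793 B=1024/335 D=2048/2501 F=1024/423 H=1024/2501] → run H
t=6: vr[A=512/793 B=1024/335 D=2048/2501 F=1024/423 H=34304/32513] → run A
t=7: vr[A=1024/793 B=1024/335 D=2048/2501 F=1024/423 H=34304/32513] → run D
t=8: vr[A=1024/793 B=1024/335 D=3072/2501 F=1024/423 H=34304/32513] → run H
t=9: vr[A=1024/793 B=1024/335 D=3072/2501 F=1024/423 H=55296/32513] → run D
t=10: vr[A=1024/793 B=1024/335 D=4096/2501 F=1024/423 H=55296/32513] → run A
t=11: vr[A=1536/793 B=1024/335 D=4096/2501 F=1024/423 H=55296/32513] → run D
t=12: vr[A=1536/793 B=1024/335 D=5120/2501 F=1024/423 H=55296/32513] → run H
t=13: vr[A=1536/793 B=1024/335 D=5120/2501 F=1024/423 H=76288/32513] → run A
t=14: vr[A=2048/793 B=1024/335 D=5120/2501 F=1024/423 H=76288/32513] → run D
t=15: vr[A=2048/793 B=1024/335 D=6144/2501 F=1024/423 H=76288/32513] → run H
t=16: vr[A=2048/793 B=1024/335 D=6144/2501 F=1024/423 H=97280/32513] → run F
t=17: vr[A=2048/793 B=1024/335 D=6144/2501 F=2048/423 H=97280/32513] → run D
t=18: vr[A=2048/793 B=1024/335 D=7168/2501 F=2048/423 H=97280/32513] → run A
t=19: vr[A=2560/793 B=1024/335 D=7168/2501 F=2048/423 H=97280/32513] → run D
t=20: vr[A=2560/793 B=1024/335 F=2048/423 H=97280/32513] → run H
t=21: vr[A=2560/793 B=1024/335 F=2048/423 H=118272/32513] → run B
t=22: vr[A=2560/793 B=2048/335 F=2048/423 H=118272/32513] → run A
t=23: vr[A=3072/793 B=2048/335 F=2048/423 H=118272/32513] → run H
t=24: vr[A=3072/793 B=2048/335 F=2048/423 H=139264/32513] → run A
t=25: vr[B=2048/335 F=2048/423 H=139264/32513] → run H
t=26: vr[B=2048/335 F=2048/423 H=160256/32513] → run F
t=27: vr[B=2048/335 H=160256/32513] → run H
t=28: vr[B=2048/335] → run B
t=29: vr[B=3072/335] → run B
t=30: (idle)
t=31: (idle)
t=32: (idle)
t=33: (idle)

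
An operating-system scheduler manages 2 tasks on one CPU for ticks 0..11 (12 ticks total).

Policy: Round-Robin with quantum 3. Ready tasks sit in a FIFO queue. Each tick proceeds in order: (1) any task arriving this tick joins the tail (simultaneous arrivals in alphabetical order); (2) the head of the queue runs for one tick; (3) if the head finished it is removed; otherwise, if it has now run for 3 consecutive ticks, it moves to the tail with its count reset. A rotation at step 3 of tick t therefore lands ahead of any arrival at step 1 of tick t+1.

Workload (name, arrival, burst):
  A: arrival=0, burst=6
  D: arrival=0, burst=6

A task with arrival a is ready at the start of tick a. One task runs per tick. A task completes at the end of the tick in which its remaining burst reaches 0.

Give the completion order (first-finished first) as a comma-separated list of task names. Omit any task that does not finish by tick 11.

completion order = A, D

t=0: queue=[A,D] q_used=0 → run A
t=1: queue=[A,D] q_used=1 → run A
t=2: queue=[A,D] q_used=2 → run A
t=3: queue=[D,A] q_used=0 → run D
t=4: queue=[D,A] q_used=1 → run D
t=5: queue=[D,A] q_used=2 → run D
t=6: queue=[A,D] q_used=0 → run A
t=7: queue=[A,D] q_used=1 → run A
t=8: queue=[A,D] q_used=2 → run A
t=9: queue=[D] q_used=0 → run D
t=10: queue=[D] q_used=1 → run D
t=11: queue=[D] q_used=2 → run D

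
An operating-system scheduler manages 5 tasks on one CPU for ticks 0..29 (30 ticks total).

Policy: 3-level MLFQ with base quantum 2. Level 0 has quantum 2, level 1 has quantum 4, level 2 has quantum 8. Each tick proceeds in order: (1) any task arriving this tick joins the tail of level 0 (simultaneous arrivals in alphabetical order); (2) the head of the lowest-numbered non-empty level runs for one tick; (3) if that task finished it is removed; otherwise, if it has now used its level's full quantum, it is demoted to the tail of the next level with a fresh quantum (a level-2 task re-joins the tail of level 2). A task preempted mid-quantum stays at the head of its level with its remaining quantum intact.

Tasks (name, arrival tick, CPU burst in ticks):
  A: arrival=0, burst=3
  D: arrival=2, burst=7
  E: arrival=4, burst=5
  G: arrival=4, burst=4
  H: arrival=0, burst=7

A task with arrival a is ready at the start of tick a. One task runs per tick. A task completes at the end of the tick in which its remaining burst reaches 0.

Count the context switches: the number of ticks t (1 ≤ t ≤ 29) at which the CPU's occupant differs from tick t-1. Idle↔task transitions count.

context switches = 12

t=0: L0/L1/L2 = AH/-/- → run A
t=1: L0/L1/L2 = AH/-/- → run A
t=2: L0/L1/L2 = HD/A/- → run H
t=3: L0/L1/L2 = HD/A/- → run H
t=4: L0/L1/L2 = DEG/AH/- → run D
t=5: L0/L1/L2 = DEG/AH/- → run D
t=6: L0/L1/L2 = EG/AHD/- → run E
t=7: L0/L1/L2 = EG/AHD/- → run E
t=8: L0/L1/L2 = G/AHDE/- → run G
t=9: L0/L1/L2 = G/AHDE/- → run G
t=10: L0/L1/L2 = -/AHDEG/- → run A
t=11: L0/L1/L2 = -/HDEG/- → run H
t=12: L0/L1/L2 = -/HDEG/- → run H
t=13: L0/L1/L2 = -/HDEG/- → run H
t=14: L0/L1/L2 = -/HDEG/- → run H
t=15: L0/L1/L2 = -/DEG/H → run D
t=16: L0/L1/L2 = -/DEG/H → run D
t=17: L0/L1/L2 = -/DEG/H → run D
t=18: L0/L1/L2 = -/DEG/H → run D
t=19: L0/L1/L2 = -/EG/HD → run E
t=20: L0/L1/L2 = -/EG/HD → run E
t=21: L0/L1/L2 = -/EG/HD → run E
t=22: L0/L1/L2 = -/G/HD → run G
t=23: L0/L1/L2 = -/G/HD → run G
t=24: L0/L1/L2 = -/-/HD → run H
t=25: L0/L1/L2 = -/-/D → run D
t=26: (idle)
t=27: (idle)
t=28: (idle)
t=29: (idle)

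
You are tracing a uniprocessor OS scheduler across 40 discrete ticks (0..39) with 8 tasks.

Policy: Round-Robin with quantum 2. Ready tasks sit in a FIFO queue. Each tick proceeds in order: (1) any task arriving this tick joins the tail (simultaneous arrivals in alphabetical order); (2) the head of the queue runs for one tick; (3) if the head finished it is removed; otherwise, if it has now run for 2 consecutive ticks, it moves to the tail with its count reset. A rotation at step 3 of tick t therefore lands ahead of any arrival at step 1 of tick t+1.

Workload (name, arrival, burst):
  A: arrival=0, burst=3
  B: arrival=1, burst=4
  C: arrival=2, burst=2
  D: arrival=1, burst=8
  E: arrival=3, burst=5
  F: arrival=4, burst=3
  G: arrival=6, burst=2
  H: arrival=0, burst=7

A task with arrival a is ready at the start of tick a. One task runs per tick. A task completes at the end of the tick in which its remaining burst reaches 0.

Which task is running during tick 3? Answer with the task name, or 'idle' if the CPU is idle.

t=0: queue=[A,H] q_used=0 → run A
t=1: queue=[A,H,B,D] q_used=1 → run A
t=2: queue=[H,B,D,A,C] q_used=0 → run H
t=3: queue=[H,B,D,A,C,E] q_used=1 → run H
t=4: queue=[B,D,A,C,E,H,F] q_used=0 → run B
t=5: queue=[B,D,A,C,E,H,F] q_used=1 → run B
t=6: queue=[D,A,C,E,H,F,B,G] q_used=0 → run D
t=7: queue=[D,A,C,E,H,F,B,G] q_used=1 → run D
t=8: queue=[A,C,E,H,F,B,G,D] q_used=0 → run A
t=9: queue=[C,E,H,F,B,G,D] q_used=0 → run C
t=10: queue=[C,E,H,F,B,G,D] q_used=1 → run C
t=11: queue=[E,H,F,B,G,D] q_used=0 → run E
t=12: queue=[E,H,F,B,G,D] q_used=1 → run E
t=13: queue=[H,F,B,G,D,E] q_used=0 → run H
t=14: queue=[H,F,B,G,D,E] q_used=1 → run H
t=15: queue=[F,B,G,D,E,H] q_used=0 → run F
t=16: queue=[F,B,G,D,E,H] q_used=1 → run F
t=17: queue=[B,G,D,E,H,F] q_used=0 → run B
t=18: queue=[B,G,D,E,H,F] q_used=1 → run B
t=19: queue=[G,D,E,H,F] q_used=0 → run G
t=20: queue=[G,D,E,H,F] q_used=1 → run G
t=21: queue=[D,E,H,F] q_used=0 → run D
t=22: queue=[D,E,H,F] q_used=1 → run D
t=23: queue=[E,H,F,D] q_used=0 → run E
t=24: queue=[E,H,F,D] q_used=1 → run E
t=25: queue=[H,F,D,E] q_used=0 → run H
t=26: queue=[H,F,D,E] q_used=1 → run H
t=27: queue=[F,D,E,H] q_used=0 → run F
t=28: queue=[D,E,H] q_used=0 → run D
t=29: queue=[D,E,H] q_used=1 → run D
t=30: queue=[E,H,D] q_used=0 → run E
t=31: queue=[H,D] q_used=0 → run H
t=32: queue=[D] q_used=0 → run D
t=33: queue=[D] q_used=1 → run D
t=34: (idle)
t=35: (idle)
t=36: (idle)
t=37: (idle)
t=38: (idle)
t=39: (idle)

running at tick 3 = H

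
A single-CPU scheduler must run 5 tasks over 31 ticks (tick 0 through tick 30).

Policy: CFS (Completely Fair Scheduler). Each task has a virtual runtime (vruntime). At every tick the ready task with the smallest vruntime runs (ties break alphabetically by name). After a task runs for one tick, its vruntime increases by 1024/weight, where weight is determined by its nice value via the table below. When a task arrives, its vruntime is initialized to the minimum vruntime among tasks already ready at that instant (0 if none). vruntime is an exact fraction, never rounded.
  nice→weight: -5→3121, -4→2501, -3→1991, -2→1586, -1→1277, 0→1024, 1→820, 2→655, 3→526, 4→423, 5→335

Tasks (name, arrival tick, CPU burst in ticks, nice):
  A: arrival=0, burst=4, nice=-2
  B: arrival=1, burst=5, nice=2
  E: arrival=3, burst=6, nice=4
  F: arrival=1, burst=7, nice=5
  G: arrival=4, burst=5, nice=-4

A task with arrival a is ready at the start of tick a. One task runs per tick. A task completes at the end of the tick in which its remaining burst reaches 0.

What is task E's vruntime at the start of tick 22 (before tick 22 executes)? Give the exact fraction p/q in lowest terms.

vruntime(E, start of tick 22) = 3464704/335439

t=0: vr[A=0] → run A
t=1: vr[A=512/793 B=512/793 F=512/793] → run A
t=2: vr[A=1024/793 B=512/793 F=512/793] → run B
t=3: vr[A=1024/793 B=1147392/519415 E=512/793 F=512/793] → run E
t=4: vr[A=1024/793 B=1147392/519415 E=1028608/335439 F=512/793 G=512/793] → run F
t=5: vr[A=1024/793 B=1147392/519415 E=1028608/335439 F=983552/265655 G=512/793] → run G
t=6: vr[A=1024/793 B=1147392/519415 E=1028608/335439 F=983552/265655 G=34304/32513] → run G
t=7: vr[A=1024/793 B=1147392/519415 E=1028608/335439 F=983552/265655 G=47616/32513] → run A
t=8: vr[A=1536/793 B=1147392/519415 E=1028608/335439 F=983552/265655 G=47616/32513] → run G
t=9: vr[A=1536/793 B=1147392/519415 E=1028608/335439 F=983552/265655 G=60928/32513] → run G
t=10: vr[A=1536/793 B=1147392/519415 E=1028608/335439 F=983552/265655 G=74240/32513] → run A
t=11: vr[B=1147392/519415 E=1028608/335439 F=983552/265655 G=74240/32513] → run B
t=12: vr[B=1959424/519415 E=1028608/335439 F=983552/265655 G=74240/32513] → run G
t=13: vr[B=1959424/519415 E=1028608/335439 F=983552/265655] → run E
t=14: vr[B=1959424/519415 E=1840640/335439 F=983552/265655] → run F
t=15: vr[B=1959424/519415 E=1840640/335439 F=1795584/265655] → run B
t=16: vr[B=2771456/519415 E=1840640/335439 F=1795584/265655] → run B
t=17: vr[B=3583488/519415 E=1840640/335439 F=1795584/265655] → run E
t=18: vr[B=3583488/519415 E=884224/111813 F=1795584/265655] → run F
t=19: vr[B=3583488/519415 E=884224/111813 F=2607616/265655] → run B
t=20: vr[E=884224/111813 F=2607616/265655] → run E
t=21: vr[E=3464704/335439 F=2607616/265655] → run F
t=22: vr[E=3464704/335439 F=3419648/265655] → run E
t=23: vr[E=4276736/335439 F=3419648/265655] → run E
t=24: vr[F=3419648/265655] → run F
t=25: vr[F=846336/53131] → run F
t=26: vr[F=5043712/265655] → run F
t=27: (idle)
t=28: (idle)
t=29: (idle)
t=30: (idle)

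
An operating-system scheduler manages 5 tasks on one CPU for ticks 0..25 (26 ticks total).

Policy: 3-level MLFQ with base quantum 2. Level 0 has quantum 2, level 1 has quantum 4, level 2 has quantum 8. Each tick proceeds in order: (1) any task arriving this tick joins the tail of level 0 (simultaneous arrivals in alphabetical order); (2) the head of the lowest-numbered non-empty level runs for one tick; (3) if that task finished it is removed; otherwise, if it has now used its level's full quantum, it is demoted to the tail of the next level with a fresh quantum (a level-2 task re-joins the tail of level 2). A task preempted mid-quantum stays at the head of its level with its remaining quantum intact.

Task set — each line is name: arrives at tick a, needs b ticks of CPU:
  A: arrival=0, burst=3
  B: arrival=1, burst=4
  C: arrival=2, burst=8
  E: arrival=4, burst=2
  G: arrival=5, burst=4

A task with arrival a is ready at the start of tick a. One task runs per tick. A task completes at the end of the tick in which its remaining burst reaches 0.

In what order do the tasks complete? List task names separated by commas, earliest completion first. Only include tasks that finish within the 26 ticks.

completion order = E, A, B, G, C

t=0: L0/L1/L2 = A/-/- → run A
t=1: L0/L1/L2 = AB/-/- → run A
t=2: L0/L1/L2 = BC/A/- → run B
t=3: L0/L1/L2 = BC/A/- → run B
t=4: L0/L1/L2 = CE/AB/- → run C
t=5: L0/L1/L2 = CEG/AB/- → run C
t=6: L0/L1/L2 = EG/ABC/- → run E
t=7: L0/L1/L2 = EG/ABC/- → run E
t=8: L0/L1/L2 = G/ABC/- → run G
t=9: L0/L1/L2 = G/ABC/- → run G
t=10: L0/L1/L2 = -/ABCG/- → run A
t=11: L0/L1/L2 = -/BCG/- → run B
t=12: L0/L1/L2 = -/BCG/- → run B
t=13: L0/L1/L2 = -/CG/- → run C
t=14: L0/L1/L2 = -/CG/- → run C
t=15: L0/L1/L2 = -/CG/- → run C
t=16: L0/L1/L2 = -/CG/- → run C
t=17: L0/L1/L2 = -/G/C → run G
t=18: L0/L1/L2 = -/G/C → run G
t=19: L0/L1/L2 = -/-/C → run C
t=20: L0/L1/L2 = -/-/C → run C
t=21: (idle)
t=22: (idle)
t=23: (idle)
t=24: (idle)
t=25: (idle)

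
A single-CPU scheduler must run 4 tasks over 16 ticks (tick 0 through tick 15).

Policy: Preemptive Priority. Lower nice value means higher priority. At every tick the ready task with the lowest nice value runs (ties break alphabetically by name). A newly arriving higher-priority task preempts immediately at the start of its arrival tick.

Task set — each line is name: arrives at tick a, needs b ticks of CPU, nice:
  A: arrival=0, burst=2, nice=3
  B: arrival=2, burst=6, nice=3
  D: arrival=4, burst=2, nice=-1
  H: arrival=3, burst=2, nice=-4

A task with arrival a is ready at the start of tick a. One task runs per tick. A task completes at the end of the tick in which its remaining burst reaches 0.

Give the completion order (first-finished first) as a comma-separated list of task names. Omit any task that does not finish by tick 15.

completion order = A, H, D, B

t=0: ready={A} → run A
t=1: ready={A} → run A
t=2: ready={B} → run B
t=3: ready={B,H} → run H
t=4: ready={B,D,H} → run H
t=5: ready={B,D} → run D
t=6: ready={B,D} → run D
t=7: ready={B} → run B
t=8: ready={B} → run B
t=9: ready={B} → run B
t=10: ready={B} → run B
t=11: ready={B} → run B
t=12: (idle)
t=13: (idle)
t=14: (idle)
t=15: (idle)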